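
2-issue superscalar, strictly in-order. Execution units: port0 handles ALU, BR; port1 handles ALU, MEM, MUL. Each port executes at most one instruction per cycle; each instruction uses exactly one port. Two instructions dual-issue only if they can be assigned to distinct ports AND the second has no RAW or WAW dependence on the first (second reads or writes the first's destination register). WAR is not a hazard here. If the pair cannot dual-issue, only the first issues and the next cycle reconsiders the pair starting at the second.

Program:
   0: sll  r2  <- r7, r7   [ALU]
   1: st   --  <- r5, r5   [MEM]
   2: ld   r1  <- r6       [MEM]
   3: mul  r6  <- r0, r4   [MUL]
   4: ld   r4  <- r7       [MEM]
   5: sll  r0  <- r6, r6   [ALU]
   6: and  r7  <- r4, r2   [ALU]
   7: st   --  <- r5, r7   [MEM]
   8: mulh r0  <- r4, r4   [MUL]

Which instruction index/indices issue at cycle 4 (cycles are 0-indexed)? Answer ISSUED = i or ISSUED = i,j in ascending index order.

ISSUED = 6

c0: i0,i1 sll.ALU+st.MEM  dual
c1: i2 ld.MEM  no-port MEM/MUL
c2: i3 mul.MUL  no-port MUL/MEM
c3: i4,i5 ld.MEM+sll.ALU  dual
c4: i6 and.ALU  RAW r7
c5: i7 st.MEM  no-port MEM/MUL
c6: i8 mulh.MUL  tail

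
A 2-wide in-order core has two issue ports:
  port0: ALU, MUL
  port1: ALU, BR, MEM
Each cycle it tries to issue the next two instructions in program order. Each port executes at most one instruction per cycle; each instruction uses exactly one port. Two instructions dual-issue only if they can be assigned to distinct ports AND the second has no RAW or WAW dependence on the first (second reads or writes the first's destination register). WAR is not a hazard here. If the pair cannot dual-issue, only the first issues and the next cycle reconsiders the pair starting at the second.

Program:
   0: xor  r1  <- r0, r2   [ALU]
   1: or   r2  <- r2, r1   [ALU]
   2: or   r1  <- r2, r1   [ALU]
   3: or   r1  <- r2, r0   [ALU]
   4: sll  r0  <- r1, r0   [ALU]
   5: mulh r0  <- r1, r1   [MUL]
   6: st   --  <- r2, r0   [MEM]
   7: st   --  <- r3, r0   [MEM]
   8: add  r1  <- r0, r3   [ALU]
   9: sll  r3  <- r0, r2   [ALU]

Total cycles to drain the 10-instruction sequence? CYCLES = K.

CYCLES = 9

#0 head=0: xor.ALU i0 RAW r1
#1 head=1: or.ALU i1 RAW r2
#2 head=2: or.ALU i2 WAW r1
#3 head=3: or.ALU i3 RAW r1
#4 head=4: sll.ALU i4 WAW r0
#5 head=5: mulh.MUL i5 RAW r0
#6 head=6: st.MEM i6 no-port MEM/MEM
#7 head=7: st.MEM/add.ALU i7,i8 pair
#8 head=9: sll.ALU i9 tail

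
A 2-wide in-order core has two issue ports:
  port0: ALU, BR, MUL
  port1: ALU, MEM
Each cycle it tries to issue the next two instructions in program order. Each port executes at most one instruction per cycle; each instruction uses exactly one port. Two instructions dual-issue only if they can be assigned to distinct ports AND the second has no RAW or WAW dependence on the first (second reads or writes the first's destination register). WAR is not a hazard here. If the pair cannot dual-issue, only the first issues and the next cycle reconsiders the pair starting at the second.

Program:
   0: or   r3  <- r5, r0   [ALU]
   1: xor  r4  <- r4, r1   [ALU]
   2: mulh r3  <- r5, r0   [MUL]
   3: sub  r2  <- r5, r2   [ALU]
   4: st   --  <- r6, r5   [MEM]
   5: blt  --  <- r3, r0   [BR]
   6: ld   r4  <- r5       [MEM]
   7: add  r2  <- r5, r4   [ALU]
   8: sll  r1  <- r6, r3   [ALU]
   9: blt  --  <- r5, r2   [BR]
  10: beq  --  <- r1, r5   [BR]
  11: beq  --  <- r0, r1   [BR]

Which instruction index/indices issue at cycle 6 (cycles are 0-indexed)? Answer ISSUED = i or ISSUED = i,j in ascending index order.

ISSUED = 10

0. or.ALU xor.ALU @i0&i1  | 2-wide
1. mulh.MUL sub.ALU @i2&i3  | 2-wide
2. st.MEM blt.BR @i4&i5  | 2-wide
3. ld.MEM @i6  | RAW r4
4. add.ALU sll.ALU @i7&i8  | 2-wide
5. blt.BR @i9  | no-port BR/BR
6. beq.BR @i10  | no-port BR/BR
7. beq.BR @i11  | tail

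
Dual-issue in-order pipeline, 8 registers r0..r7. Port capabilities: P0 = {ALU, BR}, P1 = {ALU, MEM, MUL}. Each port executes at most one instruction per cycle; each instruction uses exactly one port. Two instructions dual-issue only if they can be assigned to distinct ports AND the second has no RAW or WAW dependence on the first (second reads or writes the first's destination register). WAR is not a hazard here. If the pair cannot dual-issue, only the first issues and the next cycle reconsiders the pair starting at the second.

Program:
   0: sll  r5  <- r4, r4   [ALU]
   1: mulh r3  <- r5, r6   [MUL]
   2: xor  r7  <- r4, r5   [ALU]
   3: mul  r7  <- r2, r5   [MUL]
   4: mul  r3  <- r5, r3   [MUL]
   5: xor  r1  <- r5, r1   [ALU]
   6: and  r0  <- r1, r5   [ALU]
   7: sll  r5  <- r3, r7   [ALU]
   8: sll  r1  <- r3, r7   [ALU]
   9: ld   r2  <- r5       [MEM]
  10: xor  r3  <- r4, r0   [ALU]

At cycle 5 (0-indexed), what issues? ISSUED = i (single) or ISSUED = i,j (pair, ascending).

ISSUED = 8,9

#0 head=0: sll.ALU i0 RAW r5
#1 head=1: mulh.MUL xor.ALU i1+i2 pair
#2 head=3: mul.MUL i3 no-port MUL/MUL
#3 head=4: mul.MUL xor.ALU i4+i5 pair
#4 head=6: and.ALU sll.ALU i6+i7 pair
#5 head=8: sll.ALU ld.MEM i8+i9 pair
#6 head=10: xor.ALU i10 tail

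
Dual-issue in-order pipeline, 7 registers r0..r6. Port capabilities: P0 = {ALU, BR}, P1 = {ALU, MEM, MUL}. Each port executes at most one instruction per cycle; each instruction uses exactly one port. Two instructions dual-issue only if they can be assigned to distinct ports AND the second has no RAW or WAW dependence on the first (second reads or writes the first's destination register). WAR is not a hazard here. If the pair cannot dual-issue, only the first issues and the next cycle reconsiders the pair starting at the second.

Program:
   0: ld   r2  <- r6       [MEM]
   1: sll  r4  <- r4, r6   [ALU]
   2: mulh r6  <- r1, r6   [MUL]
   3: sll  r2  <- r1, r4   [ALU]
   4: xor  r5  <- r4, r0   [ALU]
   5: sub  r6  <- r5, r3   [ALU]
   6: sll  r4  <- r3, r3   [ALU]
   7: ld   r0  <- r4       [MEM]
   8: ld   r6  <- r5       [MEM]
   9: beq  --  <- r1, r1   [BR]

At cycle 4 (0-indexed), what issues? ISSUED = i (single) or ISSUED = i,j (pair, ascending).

ISSUED = 7

c0: i0/i1 ld sll  dual
c1: i2/i3 mulh sll  dual
c2: i4 xor  RAW r5
c3: i5/i6 sub sll  dual
c4: i7 ld  no-port MEM/MEM
c5: i8/i9 ld beq  dual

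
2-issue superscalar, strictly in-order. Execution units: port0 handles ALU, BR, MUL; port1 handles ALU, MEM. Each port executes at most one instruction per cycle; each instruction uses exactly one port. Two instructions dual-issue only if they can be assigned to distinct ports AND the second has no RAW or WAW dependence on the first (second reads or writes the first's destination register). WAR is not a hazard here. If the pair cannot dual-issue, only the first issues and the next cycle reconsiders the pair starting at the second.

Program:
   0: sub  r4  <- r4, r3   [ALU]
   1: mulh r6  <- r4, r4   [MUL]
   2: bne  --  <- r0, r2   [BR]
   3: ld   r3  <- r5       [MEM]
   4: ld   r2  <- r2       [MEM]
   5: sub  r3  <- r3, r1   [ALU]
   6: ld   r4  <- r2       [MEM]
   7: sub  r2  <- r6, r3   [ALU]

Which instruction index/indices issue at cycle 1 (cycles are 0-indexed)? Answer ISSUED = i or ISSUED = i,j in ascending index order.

ISSUED = 1

  cy0 -> i0 (sub) RAW r4
  cy1 -> i1 (mulh) no-port MUL/BR
  cy2 -> i2+i3 (bne/ld) dual
  cy3 -> i4+i5 (ld/sub) dual
  cy4 -> i6+i7 (ld/sub) dual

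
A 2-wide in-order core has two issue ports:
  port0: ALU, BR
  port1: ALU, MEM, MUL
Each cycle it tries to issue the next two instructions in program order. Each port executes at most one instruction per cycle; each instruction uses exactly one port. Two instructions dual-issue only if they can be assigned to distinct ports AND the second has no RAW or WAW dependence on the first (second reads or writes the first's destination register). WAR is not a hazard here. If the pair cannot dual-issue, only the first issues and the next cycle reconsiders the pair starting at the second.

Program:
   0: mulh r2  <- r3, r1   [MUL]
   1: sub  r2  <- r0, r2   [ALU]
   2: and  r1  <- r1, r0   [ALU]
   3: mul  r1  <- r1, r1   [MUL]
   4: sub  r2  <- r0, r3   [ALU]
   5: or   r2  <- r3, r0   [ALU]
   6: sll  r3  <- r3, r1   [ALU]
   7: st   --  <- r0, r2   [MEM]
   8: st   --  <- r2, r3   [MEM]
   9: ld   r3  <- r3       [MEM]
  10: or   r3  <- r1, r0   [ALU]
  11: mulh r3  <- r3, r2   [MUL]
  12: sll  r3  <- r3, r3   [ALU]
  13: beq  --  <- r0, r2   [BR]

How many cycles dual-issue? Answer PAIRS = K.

PAIRS = 4

[0] i0  mulh  -- RAW+WAW r2
[1] i1,i2  sub+and  -- dual
[2] i3,i4  mul+sub  -- dual
[3] i5,i6  or+sll  -- dual
[4] i7  st  -- no-port MEM/MEM
[5] i8  st  -- no-port MEM/MEM
[6] i9  ld  -- WAW r3
[7] i10  or  -- RAW+WAW r3
[8] i11  mulh  -- RAW+WAW r3
[9] i12,i13  sll+beq  -- dual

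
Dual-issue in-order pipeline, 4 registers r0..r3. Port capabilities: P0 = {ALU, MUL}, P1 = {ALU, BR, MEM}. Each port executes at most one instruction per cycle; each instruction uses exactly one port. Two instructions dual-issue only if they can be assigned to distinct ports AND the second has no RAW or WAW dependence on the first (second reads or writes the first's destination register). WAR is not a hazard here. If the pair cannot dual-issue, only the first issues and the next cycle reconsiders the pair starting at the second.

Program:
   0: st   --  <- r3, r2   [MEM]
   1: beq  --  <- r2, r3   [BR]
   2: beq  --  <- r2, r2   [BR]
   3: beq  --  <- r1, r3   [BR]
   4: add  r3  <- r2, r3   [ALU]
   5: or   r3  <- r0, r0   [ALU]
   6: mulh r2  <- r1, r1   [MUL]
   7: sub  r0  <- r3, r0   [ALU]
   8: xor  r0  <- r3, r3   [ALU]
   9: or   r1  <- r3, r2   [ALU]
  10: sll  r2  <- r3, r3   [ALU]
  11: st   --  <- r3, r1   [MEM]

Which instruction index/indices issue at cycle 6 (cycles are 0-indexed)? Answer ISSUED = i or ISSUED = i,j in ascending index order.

ISSUED = 8,9

#0 head=0: st.MEM i0 no-port MEM/BR
#1 head=1: beq.BR i1 no-port BR/BR
#2 head=2: beq.BR i2 no-port BR/BR
#3 head=3: beq.BR add.ALU i3,i4 pair
#4 head=5: or.ALU mulh.MUL i5,i6 pair
#5 head=7: sub.ALU i7 WAW r0
#6 head=8: xor.ALU or.ALU i8,i9 pair
#7 head=10: sll.ALU st.MEM i10,i11 pair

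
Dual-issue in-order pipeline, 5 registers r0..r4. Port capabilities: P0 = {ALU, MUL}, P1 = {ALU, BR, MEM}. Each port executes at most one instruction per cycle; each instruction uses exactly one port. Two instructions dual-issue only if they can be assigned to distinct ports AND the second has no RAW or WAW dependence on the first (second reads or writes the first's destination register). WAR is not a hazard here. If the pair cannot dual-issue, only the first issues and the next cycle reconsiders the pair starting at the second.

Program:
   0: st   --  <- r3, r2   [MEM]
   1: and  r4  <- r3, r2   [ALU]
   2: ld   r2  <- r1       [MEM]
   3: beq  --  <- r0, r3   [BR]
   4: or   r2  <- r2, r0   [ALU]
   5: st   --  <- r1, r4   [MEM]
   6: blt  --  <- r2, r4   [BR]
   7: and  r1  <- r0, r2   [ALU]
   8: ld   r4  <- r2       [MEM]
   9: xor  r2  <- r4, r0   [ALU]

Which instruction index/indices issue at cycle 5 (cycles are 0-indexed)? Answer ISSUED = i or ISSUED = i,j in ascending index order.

ISSUED = 8

#0 head=0: st;and i0,i1 pair
#1 head=2: ld i2 no-port MEM/BR
#2 head=3: beq;or i3,i4 pair
#3 head=5: st i5 no-port MEM/BR
#4 head=6: blt;and i6,i7 pair
#5 head=8: ld i8 RAW r4
#6 head=9: xor i9 tail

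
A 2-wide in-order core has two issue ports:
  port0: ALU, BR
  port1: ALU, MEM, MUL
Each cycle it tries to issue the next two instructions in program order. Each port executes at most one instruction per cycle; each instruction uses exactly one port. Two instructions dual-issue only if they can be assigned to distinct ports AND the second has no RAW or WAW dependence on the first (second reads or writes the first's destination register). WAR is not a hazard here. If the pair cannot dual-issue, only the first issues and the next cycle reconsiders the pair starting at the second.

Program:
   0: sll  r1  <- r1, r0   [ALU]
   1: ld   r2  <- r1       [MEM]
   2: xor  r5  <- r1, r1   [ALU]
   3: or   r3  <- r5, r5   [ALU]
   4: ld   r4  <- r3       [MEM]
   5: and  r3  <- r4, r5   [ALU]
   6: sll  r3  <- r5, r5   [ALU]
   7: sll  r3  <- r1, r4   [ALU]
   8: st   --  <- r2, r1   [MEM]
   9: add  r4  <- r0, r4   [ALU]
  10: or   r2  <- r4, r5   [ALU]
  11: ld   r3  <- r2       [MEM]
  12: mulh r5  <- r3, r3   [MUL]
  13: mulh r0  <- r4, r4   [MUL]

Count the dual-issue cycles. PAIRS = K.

PAIRS = 2

  cy0 -> i0 (sll.ALU) RAW r1
  cy1 -> i1+i2 (ld.MEM/xor.ALU) dual
  cy2 -> i3 (or.ALU) RAW r3
  cy3 -> i4 (ld.MEM) RAW r4
  cy4 -> i5 (and.ALU) WAW r3
  cy5 -> i6 (sll.ALU) WAW r3
  cy6 -> i7+i8 (sll.ALU/st.MEM) dual
  cy7 -> i9 (add.ALU) RAW r4
  cy8 -> i10 (or.ALU) RAW r2
  cy9 -> i11 (ld.MEM) no-port MEM/MUL
  cy10 -> i12 (mulh.MUL) no-port MUL/MUL
  cy11 -> i13 (mulh.MUL) tail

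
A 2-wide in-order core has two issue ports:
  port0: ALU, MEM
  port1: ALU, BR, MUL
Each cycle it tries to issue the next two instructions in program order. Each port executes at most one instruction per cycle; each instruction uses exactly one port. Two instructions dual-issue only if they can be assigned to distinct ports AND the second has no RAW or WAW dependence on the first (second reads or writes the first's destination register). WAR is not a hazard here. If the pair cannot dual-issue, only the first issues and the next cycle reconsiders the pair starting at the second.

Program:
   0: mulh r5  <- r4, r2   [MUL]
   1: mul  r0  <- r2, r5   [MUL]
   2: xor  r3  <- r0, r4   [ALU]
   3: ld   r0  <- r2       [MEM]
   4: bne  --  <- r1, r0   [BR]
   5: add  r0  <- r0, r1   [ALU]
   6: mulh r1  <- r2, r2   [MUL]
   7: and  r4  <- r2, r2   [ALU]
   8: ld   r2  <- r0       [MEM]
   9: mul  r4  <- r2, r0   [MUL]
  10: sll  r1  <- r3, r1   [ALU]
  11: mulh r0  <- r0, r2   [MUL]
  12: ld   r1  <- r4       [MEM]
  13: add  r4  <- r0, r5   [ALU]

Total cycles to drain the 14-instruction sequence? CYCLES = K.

CYCLES = 9

0. mulh @i0  | no-port MUL/MUL
1. mul @i1  | RAW r0
2. xor+ld @i2/i3  | dual
3. bne+add @i4/i5  | dual
4. mulh+and @i6/i7  | dual
5. ld @i8  | RAW r2
6. mul+sll @i9/i10  | dual
7. mulh+ld @i11/i12  | dual
8. add @i13  | tail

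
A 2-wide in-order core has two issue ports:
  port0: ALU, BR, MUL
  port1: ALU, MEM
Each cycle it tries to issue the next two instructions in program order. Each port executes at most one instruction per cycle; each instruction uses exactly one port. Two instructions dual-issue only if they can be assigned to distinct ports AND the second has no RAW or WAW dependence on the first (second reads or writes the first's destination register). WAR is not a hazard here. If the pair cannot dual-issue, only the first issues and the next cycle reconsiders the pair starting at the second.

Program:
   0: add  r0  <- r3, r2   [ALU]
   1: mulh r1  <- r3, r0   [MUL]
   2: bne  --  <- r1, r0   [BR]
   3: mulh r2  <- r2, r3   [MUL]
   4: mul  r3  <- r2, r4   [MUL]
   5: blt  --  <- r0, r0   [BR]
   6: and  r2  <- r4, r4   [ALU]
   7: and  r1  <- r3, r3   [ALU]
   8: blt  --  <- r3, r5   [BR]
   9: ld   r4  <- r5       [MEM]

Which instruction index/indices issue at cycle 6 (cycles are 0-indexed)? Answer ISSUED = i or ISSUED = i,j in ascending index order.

ISSUED = 7,8

[0] i0  add  -- RAW r0
[1] i1  mulh  -- no-port MUL/BR
[2] i2  bne  -- no-port BR/MUL
[3] i3  mulh  -- no-port MUL/MUL
[4] i4  mul  -- no-port MUL/BR
[5] i5,i6  blt/and  -- 2-wide
[6] i7,i8  and/blt  -- 2-wide
[7] i9  ld  -- tail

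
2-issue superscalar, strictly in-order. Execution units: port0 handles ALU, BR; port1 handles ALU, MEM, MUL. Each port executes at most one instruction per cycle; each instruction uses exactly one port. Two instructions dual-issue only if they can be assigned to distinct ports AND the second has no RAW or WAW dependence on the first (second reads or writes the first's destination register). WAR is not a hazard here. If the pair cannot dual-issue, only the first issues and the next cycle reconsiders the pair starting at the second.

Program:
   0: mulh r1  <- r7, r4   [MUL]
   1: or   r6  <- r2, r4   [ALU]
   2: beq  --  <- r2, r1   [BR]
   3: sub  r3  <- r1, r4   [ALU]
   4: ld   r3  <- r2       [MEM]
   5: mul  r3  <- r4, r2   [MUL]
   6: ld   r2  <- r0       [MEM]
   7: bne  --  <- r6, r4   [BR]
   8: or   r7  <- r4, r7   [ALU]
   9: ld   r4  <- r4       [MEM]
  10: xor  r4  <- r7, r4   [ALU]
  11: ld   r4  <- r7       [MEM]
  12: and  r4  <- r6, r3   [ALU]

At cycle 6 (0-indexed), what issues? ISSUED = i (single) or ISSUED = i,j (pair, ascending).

0. mulh+or @i0/i1  | pair
1. beq+sub @i2/i3  | pair
2. ld @i4  | no-port MEM/MUL
3. mul @i5  | no-port MUL/MEM
4. ld+bne @i6/i7  | pair
5. or+ld @i8/i9  | pair
6. xor @i10  | WAW r4
7. ld @i11  | WAW r4
8. and @i12  | tail

ISSUED = 10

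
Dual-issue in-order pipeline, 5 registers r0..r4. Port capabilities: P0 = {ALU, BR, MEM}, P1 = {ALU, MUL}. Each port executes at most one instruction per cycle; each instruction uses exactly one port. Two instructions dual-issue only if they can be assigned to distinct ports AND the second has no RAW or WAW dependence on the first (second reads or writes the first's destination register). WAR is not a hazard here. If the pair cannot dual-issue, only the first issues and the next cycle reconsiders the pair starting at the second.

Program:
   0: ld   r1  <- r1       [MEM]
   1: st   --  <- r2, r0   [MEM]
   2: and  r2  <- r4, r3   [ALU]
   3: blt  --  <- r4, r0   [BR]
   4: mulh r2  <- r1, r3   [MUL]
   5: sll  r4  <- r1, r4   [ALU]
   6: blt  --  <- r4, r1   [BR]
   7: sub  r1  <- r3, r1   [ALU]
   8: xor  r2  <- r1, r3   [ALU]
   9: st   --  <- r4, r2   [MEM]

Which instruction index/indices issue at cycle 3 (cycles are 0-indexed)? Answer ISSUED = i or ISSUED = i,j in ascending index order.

ISSUED = 5

t=0 i0:ld ; no-port MEM/MEM
t=1 i1,i2:st;and ; 2-wide
t=2 i3,i4:blt;mulh ; 2-wide
t=3 i5:sll ; RAW r4
t=4 i6,i7:blt;sub ; 2-wide
t=5 i8:xor ; RAW r2
t=6 i9:st ; tail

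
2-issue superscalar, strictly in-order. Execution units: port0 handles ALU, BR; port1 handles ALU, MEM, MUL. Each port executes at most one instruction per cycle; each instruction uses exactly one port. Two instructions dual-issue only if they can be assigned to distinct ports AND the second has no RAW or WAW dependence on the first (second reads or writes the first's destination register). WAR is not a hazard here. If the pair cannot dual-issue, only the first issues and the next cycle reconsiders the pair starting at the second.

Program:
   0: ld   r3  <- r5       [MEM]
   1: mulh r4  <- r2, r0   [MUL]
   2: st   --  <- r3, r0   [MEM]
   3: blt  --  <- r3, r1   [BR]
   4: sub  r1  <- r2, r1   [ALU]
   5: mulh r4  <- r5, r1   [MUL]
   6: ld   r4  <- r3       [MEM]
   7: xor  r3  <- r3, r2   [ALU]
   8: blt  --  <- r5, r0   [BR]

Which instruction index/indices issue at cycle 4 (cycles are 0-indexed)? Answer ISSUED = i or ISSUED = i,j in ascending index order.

ISSUED = 5

[0] i0  ld  -- no-port MEM/MUL
[1] i1  mulh  -- no-port MUL/MEM
[2] i2/i3  st/blt  -- dual
[3] i4  sub  -- RAW r1
[4] i5  mulh  -- no-port MUL/MEM
[5] i6/i7  ld/xor  -- dual
[6] i8  blt  -- tail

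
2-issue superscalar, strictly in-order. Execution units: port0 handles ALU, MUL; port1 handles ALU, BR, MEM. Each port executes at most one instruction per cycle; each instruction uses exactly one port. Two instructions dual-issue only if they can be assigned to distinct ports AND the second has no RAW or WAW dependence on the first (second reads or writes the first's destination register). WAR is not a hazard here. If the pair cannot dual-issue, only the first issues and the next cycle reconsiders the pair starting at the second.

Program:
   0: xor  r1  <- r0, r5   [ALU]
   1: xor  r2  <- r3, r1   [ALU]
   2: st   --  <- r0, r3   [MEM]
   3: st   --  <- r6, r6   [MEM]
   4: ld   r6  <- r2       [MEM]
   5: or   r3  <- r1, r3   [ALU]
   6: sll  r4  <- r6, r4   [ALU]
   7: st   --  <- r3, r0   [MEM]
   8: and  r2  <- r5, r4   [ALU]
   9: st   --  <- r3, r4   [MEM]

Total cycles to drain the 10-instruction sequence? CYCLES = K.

  cy0 -> i0 (xor) RAW r1
  cy1 -> i1+i2 (xor;st) pair
  cy2 -> i3 (st) no-port MEM/MEM
  cy3 -> i4+i5 (ld;or) pair
  cy4 -> i6+i7 (sll;st) pair
  cy5 -> i8+i9 (and;st) pair

CYCLES = 6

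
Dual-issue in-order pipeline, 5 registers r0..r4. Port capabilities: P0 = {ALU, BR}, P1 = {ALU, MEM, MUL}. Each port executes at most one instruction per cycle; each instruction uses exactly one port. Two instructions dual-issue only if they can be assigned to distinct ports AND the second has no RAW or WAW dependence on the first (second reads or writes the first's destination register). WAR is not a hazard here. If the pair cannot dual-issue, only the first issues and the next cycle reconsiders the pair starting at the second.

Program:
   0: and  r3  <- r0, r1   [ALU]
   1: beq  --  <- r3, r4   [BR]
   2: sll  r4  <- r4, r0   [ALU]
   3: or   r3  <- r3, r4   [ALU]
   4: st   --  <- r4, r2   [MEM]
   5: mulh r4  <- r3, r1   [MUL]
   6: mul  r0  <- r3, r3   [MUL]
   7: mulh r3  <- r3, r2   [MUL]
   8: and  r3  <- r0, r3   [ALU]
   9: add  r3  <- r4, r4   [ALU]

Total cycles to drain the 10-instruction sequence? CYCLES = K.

CYCLES = 8

c0: i0 and  RAW r3
c1: i1+i2 beq+sll  2-wide
c2: i3+i4 or+st  2-wide
c3: i5 mulh  no-port MUL/MUL
c4: i6 mul  no-port MUL/MUL
c5: i7 mulh  RAW+WAW r3
c6: i8 and  WAW r3
c7: i9 add  tail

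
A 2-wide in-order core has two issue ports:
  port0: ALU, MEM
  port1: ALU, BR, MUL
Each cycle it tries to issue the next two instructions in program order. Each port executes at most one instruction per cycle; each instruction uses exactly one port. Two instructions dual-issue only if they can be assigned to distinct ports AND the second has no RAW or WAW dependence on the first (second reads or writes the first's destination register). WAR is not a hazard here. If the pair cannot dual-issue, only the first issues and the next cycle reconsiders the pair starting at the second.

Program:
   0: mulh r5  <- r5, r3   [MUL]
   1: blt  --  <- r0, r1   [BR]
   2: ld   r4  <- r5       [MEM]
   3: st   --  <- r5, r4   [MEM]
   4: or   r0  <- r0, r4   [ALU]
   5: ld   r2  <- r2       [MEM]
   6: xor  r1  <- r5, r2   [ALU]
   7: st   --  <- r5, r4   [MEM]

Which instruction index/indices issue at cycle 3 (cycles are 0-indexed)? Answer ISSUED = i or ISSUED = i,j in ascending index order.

ISSUED = 5

  cy0 -> i0 (mulh) no-port MUL/BR
  cy1 -> i1+i2 (blt;ld) dual
  cy2 -> i3+i4 (st;or) dual
  cy3 -> i5 (ld) RAW r2
  cy4 -> i6+i7 (xor;st) dual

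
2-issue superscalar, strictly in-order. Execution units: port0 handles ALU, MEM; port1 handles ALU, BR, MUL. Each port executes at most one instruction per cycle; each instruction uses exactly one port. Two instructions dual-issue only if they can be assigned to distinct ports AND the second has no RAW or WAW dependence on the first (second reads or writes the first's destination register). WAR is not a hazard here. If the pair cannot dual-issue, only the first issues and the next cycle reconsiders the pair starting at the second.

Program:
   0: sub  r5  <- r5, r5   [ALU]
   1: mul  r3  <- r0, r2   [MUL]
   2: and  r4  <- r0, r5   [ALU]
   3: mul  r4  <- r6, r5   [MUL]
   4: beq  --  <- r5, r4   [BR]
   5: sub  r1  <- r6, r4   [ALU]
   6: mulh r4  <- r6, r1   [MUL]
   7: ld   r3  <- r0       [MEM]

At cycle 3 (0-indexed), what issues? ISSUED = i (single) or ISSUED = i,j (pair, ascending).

ISSUED = 4,5

[0] i0&i1  sub.ALU/mul.MUL  -- dual
[1] i2  and.ALU  -- WAW r4
[2] i3  mul.MUL  -- no-port MUL/BR
[3] i4&i5  beq.BR/sub.ALU  -- dual
[4] i6&i7  mulh.MUL/ld.MEM  -- dual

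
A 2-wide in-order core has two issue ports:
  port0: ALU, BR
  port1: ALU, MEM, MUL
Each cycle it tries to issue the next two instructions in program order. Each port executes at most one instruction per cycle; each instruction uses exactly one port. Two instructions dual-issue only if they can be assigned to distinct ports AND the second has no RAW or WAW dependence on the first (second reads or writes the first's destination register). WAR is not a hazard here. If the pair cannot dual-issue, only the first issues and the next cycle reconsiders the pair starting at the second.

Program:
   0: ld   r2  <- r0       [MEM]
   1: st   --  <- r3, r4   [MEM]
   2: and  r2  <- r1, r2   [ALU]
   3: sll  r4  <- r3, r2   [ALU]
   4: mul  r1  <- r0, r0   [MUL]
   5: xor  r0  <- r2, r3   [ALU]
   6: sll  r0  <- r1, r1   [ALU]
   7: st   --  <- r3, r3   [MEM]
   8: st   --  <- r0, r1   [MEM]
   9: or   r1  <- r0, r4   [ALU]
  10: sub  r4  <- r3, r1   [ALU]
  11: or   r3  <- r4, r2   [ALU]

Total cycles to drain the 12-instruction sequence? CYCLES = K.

c0: i0 ld.MEM  no-port MEM/MEM
c1: i1+i2 st.MEM+and.ALU  dual
c2: i3+i4 sll.ALU+mul.MUL  dual
c3: i5 xor.ALU  WAW r0
c4: i6+i7 sll.ALU+st.MEM  dual
c5: i8+i9 st.MEM+or.ALU  dual
c6: i10 sub.ALU  RAW r4
c7: i11 or.ALU  tail

CYCLES = 8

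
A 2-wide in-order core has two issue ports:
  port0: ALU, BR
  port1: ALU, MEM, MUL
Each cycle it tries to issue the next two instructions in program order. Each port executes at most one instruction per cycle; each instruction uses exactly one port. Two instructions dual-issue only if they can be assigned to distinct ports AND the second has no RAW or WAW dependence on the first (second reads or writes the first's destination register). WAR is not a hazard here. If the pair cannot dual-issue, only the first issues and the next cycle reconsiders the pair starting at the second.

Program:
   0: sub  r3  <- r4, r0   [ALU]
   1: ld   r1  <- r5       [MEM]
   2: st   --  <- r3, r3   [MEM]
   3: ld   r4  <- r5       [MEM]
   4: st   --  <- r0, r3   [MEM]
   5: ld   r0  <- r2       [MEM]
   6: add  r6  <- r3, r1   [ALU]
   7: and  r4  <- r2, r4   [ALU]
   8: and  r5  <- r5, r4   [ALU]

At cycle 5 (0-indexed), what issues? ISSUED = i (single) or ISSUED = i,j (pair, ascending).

ISSUED = 7

t=0 i0&i1:sub.ALU/ld.MEM ; 2-wide
t=1 i2:st.MEM ; no-port MEM/MEM
t=2 i3:ld.MEM ; no-port MEM/MEM
t=3 i4:st.MEM ; no-port MEM/MEM
t=4 i5&i6:ld.MEM/add.ALU ; 2-wide
t=5 i7:and.ALU ; RAW r4
t=6 i8:and.ALU ; tail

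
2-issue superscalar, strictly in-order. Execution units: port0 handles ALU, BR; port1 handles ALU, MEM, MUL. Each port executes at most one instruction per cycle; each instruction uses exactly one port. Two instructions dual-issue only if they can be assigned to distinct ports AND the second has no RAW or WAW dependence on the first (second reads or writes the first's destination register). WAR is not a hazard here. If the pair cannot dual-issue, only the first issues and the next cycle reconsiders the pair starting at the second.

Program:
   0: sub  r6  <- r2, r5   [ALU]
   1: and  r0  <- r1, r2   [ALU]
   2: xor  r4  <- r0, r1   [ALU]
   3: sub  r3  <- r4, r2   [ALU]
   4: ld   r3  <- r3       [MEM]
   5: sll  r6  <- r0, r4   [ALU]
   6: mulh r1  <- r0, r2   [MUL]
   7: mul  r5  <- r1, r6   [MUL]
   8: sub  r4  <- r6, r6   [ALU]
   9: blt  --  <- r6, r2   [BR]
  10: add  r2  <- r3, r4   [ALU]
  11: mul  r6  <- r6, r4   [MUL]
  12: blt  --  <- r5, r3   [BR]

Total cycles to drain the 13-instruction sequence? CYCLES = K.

[0] i0/i1  sub;and  -- 2-wide
[1] i2  xor  -- RAW r4
[2] i3  sub  -- RAW+WAW r3
[3] i4/i5  ld;sll  -- 2-wide
[4] i6  mulh  -- no-port MUL/MUL
[5] i7/i8  mul;sub  -- 2-wide
[6] i9/i10  blt;add  -- 2-wide
[7] i11/i12  mul;blt  -- 2-wide

CYCLES = 8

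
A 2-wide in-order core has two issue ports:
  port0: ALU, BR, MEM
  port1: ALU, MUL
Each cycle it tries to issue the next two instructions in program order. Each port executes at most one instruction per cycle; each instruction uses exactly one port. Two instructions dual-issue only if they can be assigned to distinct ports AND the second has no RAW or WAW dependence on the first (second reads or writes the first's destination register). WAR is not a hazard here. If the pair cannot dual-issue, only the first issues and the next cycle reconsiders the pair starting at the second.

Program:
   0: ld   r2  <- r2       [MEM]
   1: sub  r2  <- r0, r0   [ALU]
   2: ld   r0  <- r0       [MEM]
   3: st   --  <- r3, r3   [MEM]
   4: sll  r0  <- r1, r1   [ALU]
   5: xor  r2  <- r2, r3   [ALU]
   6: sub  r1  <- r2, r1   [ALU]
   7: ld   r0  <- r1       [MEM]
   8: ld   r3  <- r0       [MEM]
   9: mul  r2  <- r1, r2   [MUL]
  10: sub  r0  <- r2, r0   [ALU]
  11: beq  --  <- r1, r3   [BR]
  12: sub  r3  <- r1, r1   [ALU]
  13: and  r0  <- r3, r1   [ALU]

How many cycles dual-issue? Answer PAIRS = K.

c0: i0 ld.MEM  WAW r2
c1: i1&i2 sub.ALU ld.MEM  dual
c2: i3&i4 st.MEM sll.ALU  dual
c3: i5 xor.ALU  RAW r2
c4: i6 sub.ALU  RAW r1
c5: i7 ld.MEM  no-port MEM/MEM
c6: i8&i9 ld.MEM mul.MUL  dual
c7: i10&i11 sub.ALU beq.BR  dual
c8: i12 sub.ALU  RAW r3
c9: i13 and.ALU  tail

PAIRS = 4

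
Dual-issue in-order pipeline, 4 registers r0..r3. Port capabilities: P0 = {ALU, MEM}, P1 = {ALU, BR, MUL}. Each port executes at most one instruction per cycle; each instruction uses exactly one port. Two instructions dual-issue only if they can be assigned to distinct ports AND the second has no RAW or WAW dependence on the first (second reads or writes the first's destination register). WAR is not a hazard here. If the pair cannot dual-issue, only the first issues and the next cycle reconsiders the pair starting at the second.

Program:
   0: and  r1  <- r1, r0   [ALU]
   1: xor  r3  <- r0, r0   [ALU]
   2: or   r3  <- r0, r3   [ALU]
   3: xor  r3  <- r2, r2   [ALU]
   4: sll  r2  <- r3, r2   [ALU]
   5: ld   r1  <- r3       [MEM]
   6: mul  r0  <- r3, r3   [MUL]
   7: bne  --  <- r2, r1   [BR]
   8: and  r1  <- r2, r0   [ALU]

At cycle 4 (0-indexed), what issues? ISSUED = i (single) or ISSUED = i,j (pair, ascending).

ISSUED = 6

#0 head=0: and.ALU/xor.ALU i0,i1 dual
#1 head=2: or.ALU i2 WAW r3
#2 head=3: xor.ALU i3 RAW r3
#3 head=4: sll.ALU/ld.MEM i4,i5 dual
#4 head=6: mul.MUL i6 no-port MUL/BR
#5 head=7: bne.BR/and.ALU i7,i8 dual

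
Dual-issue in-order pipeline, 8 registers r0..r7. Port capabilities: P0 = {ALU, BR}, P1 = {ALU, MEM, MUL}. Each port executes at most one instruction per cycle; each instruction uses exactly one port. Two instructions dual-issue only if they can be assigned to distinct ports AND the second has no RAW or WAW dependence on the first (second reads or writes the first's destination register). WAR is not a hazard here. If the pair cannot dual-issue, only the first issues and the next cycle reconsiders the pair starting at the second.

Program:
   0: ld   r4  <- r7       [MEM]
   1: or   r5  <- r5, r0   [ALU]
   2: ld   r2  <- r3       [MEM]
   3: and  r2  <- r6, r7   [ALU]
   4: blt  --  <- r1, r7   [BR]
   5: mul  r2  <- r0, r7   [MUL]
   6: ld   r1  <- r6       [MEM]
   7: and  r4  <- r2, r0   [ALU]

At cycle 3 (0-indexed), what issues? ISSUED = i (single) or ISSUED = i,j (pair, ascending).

c0: i0&i1 ld or  pair
c1: i2 ld  WAW r2
c2: i3&i4 and blt  pair
c3: i5 mul  no-port MUL/MEM
c4: i6&i7 ld and  pair

ISSUED = 5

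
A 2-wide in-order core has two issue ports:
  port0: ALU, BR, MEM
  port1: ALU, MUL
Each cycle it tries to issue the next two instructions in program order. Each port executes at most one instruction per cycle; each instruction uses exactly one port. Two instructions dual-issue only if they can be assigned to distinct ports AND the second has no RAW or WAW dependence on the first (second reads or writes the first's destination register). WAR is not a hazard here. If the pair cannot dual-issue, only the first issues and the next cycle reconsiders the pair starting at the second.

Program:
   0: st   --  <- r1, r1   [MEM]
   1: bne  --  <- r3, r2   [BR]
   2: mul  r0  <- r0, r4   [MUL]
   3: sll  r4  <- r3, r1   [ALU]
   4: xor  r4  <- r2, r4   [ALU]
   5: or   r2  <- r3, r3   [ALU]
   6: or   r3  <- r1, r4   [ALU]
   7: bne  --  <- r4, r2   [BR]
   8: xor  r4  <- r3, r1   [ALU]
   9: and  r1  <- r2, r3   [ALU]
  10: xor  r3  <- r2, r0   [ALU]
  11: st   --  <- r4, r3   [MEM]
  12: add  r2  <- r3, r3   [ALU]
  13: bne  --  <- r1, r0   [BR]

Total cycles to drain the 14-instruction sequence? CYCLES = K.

c0: i0 st  no-port MEM/BR
c1: i1+i2 bne+mul  dual
c2: i3 sll  RAW+WAW r4
c3: i4+i5 xor+or  dual
c4: i6+i7 or+bne  dual
c5: i8+i9 xor+and  dual
c6: i10 xor  RAW r3
c7: i11+i12 st+add  dual
c8: i13 bne  tail

CYCLES = 9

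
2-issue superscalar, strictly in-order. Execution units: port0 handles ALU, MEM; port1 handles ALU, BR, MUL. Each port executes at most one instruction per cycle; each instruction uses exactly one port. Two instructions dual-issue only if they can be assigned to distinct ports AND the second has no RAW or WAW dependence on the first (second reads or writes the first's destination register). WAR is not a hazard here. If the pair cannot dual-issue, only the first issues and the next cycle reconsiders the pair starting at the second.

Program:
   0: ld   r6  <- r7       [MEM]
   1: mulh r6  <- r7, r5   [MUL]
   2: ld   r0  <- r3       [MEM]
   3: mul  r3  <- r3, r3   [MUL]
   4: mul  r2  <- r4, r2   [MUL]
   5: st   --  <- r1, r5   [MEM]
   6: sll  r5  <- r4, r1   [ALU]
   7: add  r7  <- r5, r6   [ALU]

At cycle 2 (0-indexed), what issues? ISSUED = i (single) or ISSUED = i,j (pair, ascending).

ISSUED = 3

[0] i0  ld  -- WAW r6
[1] i1/i2  mulh+ld  -- dual
[2] i3  mul  -- no-port MUL/MUL
[3] i4/i5  mul+st  -- dual
[4] i6  sll  -- RAW r5
[5] i7  add  -- tail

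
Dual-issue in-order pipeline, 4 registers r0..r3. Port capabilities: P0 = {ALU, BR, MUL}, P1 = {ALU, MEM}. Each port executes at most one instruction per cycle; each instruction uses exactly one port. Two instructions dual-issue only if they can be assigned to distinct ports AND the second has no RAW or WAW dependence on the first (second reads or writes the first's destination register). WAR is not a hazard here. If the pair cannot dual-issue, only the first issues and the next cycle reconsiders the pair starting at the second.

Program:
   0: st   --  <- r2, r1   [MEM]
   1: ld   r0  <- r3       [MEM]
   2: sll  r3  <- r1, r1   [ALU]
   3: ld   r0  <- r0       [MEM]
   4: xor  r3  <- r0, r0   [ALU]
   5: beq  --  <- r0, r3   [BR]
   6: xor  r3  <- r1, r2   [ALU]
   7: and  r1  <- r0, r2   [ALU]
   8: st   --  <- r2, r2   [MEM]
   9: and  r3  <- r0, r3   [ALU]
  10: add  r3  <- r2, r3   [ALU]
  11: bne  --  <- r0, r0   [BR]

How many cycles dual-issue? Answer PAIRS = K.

PAIRS = 4

[0] i0  st  -- no-port MEM/MEM
[1] i1&i2  ld+sll  -- 2-wide
[2] i3  ld  -- RAW r0
[3] i4  xor  -- RAW r3
[4] i5&i6  beq+xor  -- 2-wide
[5] i7&i8  and+st  -- 2-wide
[6] i9  and  -- RAW+WAW r3
[7] i10&i11  add+bne  -- 2-wide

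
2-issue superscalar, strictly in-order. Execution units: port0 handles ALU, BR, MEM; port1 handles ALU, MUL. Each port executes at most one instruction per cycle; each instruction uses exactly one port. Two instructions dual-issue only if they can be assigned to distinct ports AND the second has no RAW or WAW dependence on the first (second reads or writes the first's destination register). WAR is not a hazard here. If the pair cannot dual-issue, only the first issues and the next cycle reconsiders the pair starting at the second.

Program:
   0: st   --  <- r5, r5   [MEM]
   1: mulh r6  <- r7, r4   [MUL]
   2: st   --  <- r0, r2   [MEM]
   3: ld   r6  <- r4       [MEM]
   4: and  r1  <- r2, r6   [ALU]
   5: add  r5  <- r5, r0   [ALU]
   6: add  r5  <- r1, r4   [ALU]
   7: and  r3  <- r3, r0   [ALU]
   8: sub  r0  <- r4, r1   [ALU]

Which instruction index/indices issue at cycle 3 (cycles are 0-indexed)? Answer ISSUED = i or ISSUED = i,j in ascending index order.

c0: i0&i1 st.MEM+mulh.MUL  pair
c1: i2 st.MEM  no-port MEM/MEM
c2: i3 ld.MEM  RAW r6
c3: i4&i5 and.ALU+add.ALU  pair
c4: i6&i7 add.ALU+and.ALU  pair
c5: i8 sub.ALU  tail

ISSUED = 4,5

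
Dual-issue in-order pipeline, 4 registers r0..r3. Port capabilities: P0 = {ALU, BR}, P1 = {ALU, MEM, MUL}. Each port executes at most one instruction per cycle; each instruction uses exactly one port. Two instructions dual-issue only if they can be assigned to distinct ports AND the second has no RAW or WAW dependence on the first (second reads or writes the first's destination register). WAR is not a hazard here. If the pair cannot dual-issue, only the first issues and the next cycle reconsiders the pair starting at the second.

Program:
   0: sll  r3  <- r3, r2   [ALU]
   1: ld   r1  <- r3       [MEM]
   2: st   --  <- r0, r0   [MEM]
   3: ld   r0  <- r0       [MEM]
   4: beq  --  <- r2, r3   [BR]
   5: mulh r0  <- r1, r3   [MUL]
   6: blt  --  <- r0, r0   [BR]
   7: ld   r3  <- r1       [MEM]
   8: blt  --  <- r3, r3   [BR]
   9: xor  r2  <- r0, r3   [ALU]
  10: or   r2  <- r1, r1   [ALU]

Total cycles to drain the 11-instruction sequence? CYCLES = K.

CYCLES = 8

#0 head=0: sll.ALU i0 RAW r3
#1 head=1: ld.MEM i1 no-port MEM/MEM
#2 head=2: st.MEM i2 no-port MEM/MEM
#3 head=3: ld.MEM beq.BR i3+i4 dual
#4 head=5: mulh.MUL i5 RAW r0
#5 head=6: blt.BR ld.MEM i6+i7 dual
#6 head=8: blt.BR xor.ALU i8+i9 dual
#7 head=10: or.ALU i10 tail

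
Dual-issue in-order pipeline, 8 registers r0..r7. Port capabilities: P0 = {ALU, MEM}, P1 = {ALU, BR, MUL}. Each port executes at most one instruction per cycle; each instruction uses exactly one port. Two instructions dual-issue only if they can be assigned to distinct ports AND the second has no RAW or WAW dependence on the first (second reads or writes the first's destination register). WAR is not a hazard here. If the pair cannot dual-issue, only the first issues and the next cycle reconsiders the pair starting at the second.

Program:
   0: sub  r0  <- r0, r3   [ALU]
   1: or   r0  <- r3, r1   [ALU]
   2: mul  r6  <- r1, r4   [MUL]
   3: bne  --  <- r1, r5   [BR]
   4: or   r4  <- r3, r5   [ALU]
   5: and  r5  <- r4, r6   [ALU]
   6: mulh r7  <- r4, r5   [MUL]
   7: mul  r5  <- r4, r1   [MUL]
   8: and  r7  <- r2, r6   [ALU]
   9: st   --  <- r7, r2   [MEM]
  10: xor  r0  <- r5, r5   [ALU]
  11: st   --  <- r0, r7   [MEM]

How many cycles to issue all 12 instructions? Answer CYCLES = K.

CYCLES = 8

  cy0 -> i0 (sub) WAW r0
  cy1 -> i1,i2 (or mul) pair
  cy2 -> i3,i4 (bne or) pair
  cy3 -> i5 (and) RAW r5
  cy4 -> i6 (mulh) no-port MUL/MUL
  cy5 -> i7,i8 (mul and) pair
  cy6 -> i9,i10 (st xor) pair
  cy7 -> i11 (st) tail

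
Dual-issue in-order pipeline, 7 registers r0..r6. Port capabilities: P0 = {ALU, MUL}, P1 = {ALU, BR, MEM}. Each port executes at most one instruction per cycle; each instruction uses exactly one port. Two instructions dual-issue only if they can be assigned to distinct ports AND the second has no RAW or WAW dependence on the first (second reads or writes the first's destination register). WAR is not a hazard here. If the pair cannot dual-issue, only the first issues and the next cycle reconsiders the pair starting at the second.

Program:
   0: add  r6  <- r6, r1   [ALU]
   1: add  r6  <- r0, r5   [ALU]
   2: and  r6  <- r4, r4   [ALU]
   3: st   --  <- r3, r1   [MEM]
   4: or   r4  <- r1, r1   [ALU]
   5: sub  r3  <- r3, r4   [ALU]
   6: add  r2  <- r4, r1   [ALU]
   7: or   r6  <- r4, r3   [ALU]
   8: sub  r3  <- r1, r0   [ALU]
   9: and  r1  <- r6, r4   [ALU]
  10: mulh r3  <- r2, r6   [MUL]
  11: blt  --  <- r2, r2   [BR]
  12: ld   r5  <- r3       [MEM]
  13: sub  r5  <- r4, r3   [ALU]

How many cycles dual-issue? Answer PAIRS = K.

#0 head=0: add.ALU i0 WAW r6
#1 head=1: add.ALU i1 WAW r6
#2 head=2: and.ALU st.MEM i2+i3 pair
#3 head=4: or.ALU i4 RAW r4
#4 head=5: sub.ALU add.ALU i5+i6 pair
#5 head=7: or.ALU sub.ALU i7+i8 pair
#6 head=9: and.ALU mulh.MUL i9+i10 pair
#7 head=11: blt.BR i11 no-port BR/MEM
#8 head=12: ld.MEM i12 WAW r5
#9 head=13: sub.ALU i13 tail

PAIRS = 4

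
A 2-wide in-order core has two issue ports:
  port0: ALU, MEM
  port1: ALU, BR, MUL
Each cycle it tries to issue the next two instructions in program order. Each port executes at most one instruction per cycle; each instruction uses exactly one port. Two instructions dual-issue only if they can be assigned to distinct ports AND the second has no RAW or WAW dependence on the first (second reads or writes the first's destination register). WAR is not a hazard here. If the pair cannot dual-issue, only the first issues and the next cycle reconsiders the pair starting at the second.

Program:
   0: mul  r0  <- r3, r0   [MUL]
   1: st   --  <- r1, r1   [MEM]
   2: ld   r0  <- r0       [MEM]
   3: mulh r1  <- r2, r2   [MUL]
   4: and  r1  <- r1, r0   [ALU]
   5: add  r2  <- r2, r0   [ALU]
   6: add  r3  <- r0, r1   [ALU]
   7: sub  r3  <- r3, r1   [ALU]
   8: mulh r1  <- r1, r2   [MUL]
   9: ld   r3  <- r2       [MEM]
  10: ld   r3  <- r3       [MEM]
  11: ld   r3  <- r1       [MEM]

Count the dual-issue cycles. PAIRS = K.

PAIRS = 4

#0 head=0: mul.MUL st.MEM i0,i1 2-wide
#1 head=2: ld.MEM mulh.MUL i2,i3 2-wide
#2 head=4: and.ALU add.ALU i4,i5 2-wide
#3 head=6: add.ALU i6 RAW+WAW r3
#4 head=7: sub.ALU mulh.MUL i7,i8 2-wide
#5 head=9: ld.MEM i9 no-port MEM/MEM
#6 head=10: ld.MEM i10 no-port MEM/MEM
#7 head=11: ld.MEM i11 tail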